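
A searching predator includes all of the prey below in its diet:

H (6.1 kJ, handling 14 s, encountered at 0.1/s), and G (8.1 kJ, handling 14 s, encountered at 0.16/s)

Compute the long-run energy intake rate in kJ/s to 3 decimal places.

0.411 kJ/s

R = Σλ_iE_i / (1 + Σλ_ih_i)
Numerator: 0.1×6.1 + 0.16×8.1 = 1.906
Denominator: 1 + 0.1×14 + 0.16×14 = 4.64
R = 1.906/4.64 = 0.4108 kJ/s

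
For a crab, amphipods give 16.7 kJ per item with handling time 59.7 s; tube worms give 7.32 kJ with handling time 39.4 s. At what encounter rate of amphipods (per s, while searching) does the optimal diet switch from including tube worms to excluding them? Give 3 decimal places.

0.033 per s

Drop tube worms once their profitability E₂/h₂ falls below the rate achievable on amphipods alone: E₂/h₂ = λE₁/(1 + λh₁).
Solve for λ: λE₁h₂ = E₂(1 + λh₁) → λ(E₁h₂ − E₂h₁) = E₂ → λ = E₂/(E₁h₂ − E₂h₁).
λ = 7.32/(16.7×39.4 − 7.32×59.7) = 7.32/221 = 0.03313 per s.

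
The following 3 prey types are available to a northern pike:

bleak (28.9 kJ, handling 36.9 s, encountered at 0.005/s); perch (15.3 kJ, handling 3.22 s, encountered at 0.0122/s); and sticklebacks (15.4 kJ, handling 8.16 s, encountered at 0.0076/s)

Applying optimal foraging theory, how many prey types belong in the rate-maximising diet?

E/h in descending order: perch 4.75, sticklebacks 1.89, bleak 0.783 kJ/s. The optimal diet is the largest prefix of this list for which every included type satisfies E_i/h_i > R on the types above it.
Rate on top 1: 0.1796. sticklebacks: 1.89 > 0.1796 → include.
Rate on top 2: 0.2758. bleak: 0.783 > 0.2758 → include.
Optimal diet: perch, sticklebacks, bleak — 3 of 3 types.

3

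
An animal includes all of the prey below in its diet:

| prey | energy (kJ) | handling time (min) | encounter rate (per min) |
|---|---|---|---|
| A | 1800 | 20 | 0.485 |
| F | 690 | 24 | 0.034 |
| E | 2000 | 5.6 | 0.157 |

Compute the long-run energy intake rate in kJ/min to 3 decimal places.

97.656 kJ/min

Energy encountered per unit search time: 0.485×1800 + 0.034×690 + 0.157×2000 = 1210 kJ/min.
Handling time per unit search time: 0.485×20 + 0.034×24 + 0.157×5.6 = 11.4.
Rate = 1210/(1 + 11.4) = 97.66 kJ/min.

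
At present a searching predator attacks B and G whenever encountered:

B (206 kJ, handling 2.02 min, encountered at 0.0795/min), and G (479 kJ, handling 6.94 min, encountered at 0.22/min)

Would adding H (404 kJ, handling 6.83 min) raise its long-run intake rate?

On B and G alone, R = ΣλE/(1+Σλh) = 121.8/2.687 = 45.31 kJ/min.
H: E/h = 404/6.83 = 59.15 kJ/min.
Since 59.15 > R, including H increases the long-run rate.

Yes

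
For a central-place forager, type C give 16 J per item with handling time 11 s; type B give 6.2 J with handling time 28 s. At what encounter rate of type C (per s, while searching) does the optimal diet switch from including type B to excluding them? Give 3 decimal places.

The zero-one rule: include type B iff E₂/h₂ > λE₁/(1+λh₁). Equality gives the switch point.
λE₁h₂ = E₂ + λE₂h₁ ⇒ λ = E₂/(E₁h₂ − E₂h₁) = 6.2/(448 − 68.2) = 0.01632 per s.

0.016 per s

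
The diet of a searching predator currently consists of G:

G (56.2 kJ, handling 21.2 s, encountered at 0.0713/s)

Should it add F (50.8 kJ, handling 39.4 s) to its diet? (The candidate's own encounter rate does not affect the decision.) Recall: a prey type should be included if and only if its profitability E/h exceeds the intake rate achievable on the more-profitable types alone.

On G alone, R = ΣλE/(1+Σλh) = 4.007/2.512 = 1.595 kJ/s.
Profitability of F: 50.8/39.4 = 1.289 kJ/s.
Since 1.289 < R, time spent handling F is better spent searching.

No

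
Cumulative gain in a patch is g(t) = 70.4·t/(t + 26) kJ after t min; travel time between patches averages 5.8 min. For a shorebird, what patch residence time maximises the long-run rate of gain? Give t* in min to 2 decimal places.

12.28 min

Optimal t* satisfies g'(t*) = g(t*)/(T + t*).
g'(t) = 70.4·26/(t + 26)². Setting 70.4·26/(t+26)² = 70.4t/[(t+26)(5.8+t)] gives 26(5.8+t) = t(t+26), so t² = 26×5.8 = 150.8.
t* = √150.8 = 12.28 min.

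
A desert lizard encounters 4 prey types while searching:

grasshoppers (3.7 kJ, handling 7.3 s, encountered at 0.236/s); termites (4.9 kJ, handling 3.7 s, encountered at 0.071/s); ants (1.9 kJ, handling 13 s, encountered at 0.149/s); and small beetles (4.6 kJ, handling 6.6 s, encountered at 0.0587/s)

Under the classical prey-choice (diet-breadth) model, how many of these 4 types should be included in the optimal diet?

3

E/h in descending order: termites 1.32, small beetles 0.697, grasshoppers 0.507, ants 0.146 kJ/s. The optimal diet is the largest prefix of this list for which every included type satisfies E_i/h_i > R on the types above it.
Rate on top 1: 0.2755. small beetles: 0.697 > 0.2755 → include.
Rate on top 2: 0.3745. grasshoppers: 0.507 > 0.3745 → include.
Rate on top 3: 0.4421. ants: 0.146 < 0.4421 → exclude; stop.
Optimal diet: termites, small beetles, grasshoppers — 3 of 4 types.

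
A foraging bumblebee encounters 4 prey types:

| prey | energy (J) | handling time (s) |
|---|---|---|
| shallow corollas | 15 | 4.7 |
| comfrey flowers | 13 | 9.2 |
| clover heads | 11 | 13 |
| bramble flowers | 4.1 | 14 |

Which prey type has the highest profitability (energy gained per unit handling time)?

In descending order of E/h:
shallow corollas: 15/4.7 = 3.19 J/s
comfrey flowers: 13/9.2 = 1.41 J/s
clover heads: 11/13 = 0.846 J/s
bramble flowers: 4.1/14 = 0.293 J/s

shallow corollas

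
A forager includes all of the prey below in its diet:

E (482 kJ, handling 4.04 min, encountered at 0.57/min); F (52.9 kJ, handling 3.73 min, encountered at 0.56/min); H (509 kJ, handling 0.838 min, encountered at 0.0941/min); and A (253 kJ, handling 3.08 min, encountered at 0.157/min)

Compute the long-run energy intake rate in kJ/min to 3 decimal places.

65.835 kJ/min

R = (0.57×482 + 0.56×52.9 + 0.0941×509 + 0.157×253) / (1 + 0.57×4.04 + 0.56×3.73 + 0.0941×0.838 + 0.157×3.08) = 392/5.954 = 65.83 kJ/min.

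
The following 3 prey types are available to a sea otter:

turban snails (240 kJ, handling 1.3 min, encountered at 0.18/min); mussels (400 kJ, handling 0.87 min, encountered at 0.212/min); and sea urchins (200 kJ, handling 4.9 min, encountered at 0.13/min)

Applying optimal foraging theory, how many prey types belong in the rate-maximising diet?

2

Rank by E/h (kJ/min): mussels 460, turban snails 185, sea urchins 40.8. Include each in turn until the next type's E/h falls below the running intake rate.
Rate on top 1: 71.6. turban snails: 185 > 71.6 → include.
Rate on top 2: 90.24. sea urchins: 40.8 < 90.24 → exclude; stop.
Optimal diet: mussels, turban snails — 2 of 3 types.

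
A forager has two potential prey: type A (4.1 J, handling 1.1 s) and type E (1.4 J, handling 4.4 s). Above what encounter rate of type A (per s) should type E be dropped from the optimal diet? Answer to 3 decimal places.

At the threshold, the rate on type A alone equals the profitability of type E: λ·4.1/(1 + λ·1.1) = 1.4/4.4 = 0.3182.
Rearranging, λ(4.1 − 0.3182×1.1) = 0.3182, so λ = 0.3182/3.75 = 0.08485 per s.

0.085 per s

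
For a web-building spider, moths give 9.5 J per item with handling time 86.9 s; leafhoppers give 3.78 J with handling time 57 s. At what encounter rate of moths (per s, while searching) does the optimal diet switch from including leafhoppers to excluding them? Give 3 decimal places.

Drop leafhoppers once their profitability E₂/h₂ falls below the rate achievable on moths alone: E₂/h₂ = λE₁/(1 + λh₁).
Solve for λ: λE₁h₂ = E₂(1 + λh₁) → λ(E₁h₂ − E₂h₁) = E₂ → λ = E₂/(E₁h₂ − E₂h₁).
λ = 3.78/(9.5×57 − 3.78×86.9) = 3.78/213 = 0.01774 per s.

0.018 per s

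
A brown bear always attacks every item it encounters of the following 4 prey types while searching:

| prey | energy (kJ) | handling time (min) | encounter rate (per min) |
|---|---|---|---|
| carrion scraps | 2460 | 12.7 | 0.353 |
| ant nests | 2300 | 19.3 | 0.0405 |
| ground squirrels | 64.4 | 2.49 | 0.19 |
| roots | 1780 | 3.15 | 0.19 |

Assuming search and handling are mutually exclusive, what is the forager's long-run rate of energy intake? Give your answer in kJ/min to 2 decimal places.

R = Σλ_iE_i / (1 + Σλ_ih_i)
Numerator: 0.353×2460 + 0.0405×2300 + 0.19×64.4 + 0.19×1780 = 1312
Denominator: 1 + 0.353×12.7 + 0.0405×19.3 + 0.19×2.49 + 0.19×3.15 = 7.336
R = 1312/7.336 = 178.8 kJ/min

178.83 kJ/min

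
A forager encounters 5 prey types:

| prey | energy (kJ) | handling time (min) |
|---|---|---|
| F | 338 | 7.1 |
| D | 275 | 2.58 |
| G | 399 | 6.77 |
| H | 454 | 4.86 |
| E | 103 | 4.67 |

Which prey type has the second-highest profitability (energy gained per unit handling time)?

Profitability E/h (kJ/min): F = 338/7.1 = 47.6, D = 275/2.58 = 107, G = 399/6.77 = 58.9, H = 454/4.86 = 93.4, E = 103/4.67 = 22.1.
Ranked: D > H > G > F > E.

H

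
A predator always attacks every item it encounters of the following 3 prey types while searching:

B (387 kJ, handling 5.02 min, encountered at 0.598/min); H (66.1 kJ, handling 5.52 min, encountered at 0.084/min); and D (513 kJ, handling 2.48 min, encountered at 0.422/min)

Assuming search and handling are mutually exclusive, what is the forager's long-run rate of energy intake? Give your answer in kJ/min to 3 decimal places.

R = Σλ_iE_i / (1 + Σλ_ih_i)
Numerator: 0.598×387 + 0.084×66.1 + 0.422×513 = 453.5
Denominator: 1 + 0.598×5.02 + 0.084×5.52 + 0.422×2.48 = 5.512
R = 453.5/5.512 = 82.27 kJ/min

82.266 kJ/min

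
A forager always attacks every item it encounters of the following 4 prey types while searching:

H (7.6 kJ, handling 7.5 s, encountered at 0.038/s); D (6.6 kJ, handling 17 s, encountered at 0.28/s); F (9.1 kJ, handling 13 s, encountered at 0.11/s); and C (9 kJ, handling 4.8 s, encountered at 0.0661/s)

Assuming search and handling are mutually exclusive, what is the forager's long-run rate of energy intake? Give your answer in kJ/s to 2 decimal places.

R = (0.038×7.6 + 0.28×6.6 + 0.11×9.1 + 0.0661×9) / (1 + 0.038×7.5 + 0.28×17 + 0.11×13 + 0.0661×4.8) = 3.733/7.792 = 0.479 kJ/s.

0.48 kJ/s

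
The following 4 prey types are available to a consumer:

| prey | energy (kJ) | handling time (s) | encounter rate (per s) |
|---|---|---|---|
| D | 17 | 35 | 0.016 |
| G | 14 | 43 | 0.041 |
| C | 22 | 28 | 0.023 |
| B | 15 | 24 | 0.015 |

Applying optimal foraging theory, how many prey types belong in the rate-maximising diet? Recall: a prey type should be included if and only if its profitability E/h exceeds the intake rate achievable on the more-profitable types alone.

3

E/h in descending order: C 0.786, B 0.625, D 0.486, G 0.326 kJ/s. The optimal diet is the largest prefix of this list for which every included type satisfies E_i/h_i > R on the types above it.
Rate on top 1: 0.3078. B: 0.625 > 0.3078 → include.
Rate on top 2: 0.3648. D: 0.486 > 0.3648 → include.
Rate on top 3: 0.3912. G: 0.326 < 0.3912 → exclude; stop.
Optimal diet: C, B, D — 3 of 4 types.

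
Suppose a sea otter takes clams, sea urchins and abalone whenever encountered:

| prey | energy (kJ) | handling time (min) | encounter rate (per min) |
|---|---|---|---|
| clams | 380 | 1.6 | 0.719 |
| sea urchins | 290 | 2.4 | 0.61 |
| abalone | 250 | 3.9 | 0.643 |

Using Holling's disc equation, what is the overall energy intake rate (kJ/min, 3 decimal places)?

99.781 kJ/min

Energy encountered per unit search time: 0.719×380 + 0.61×290 + 0.643×250 = 610.9 kJ/min.
Handling time per unit search time: 0.719×1.6 + 0.61×2.4 + 0.643×3.9 = 5.122.
Rate = 610.9/(1 + 5.122) = 99.78 kJ/min.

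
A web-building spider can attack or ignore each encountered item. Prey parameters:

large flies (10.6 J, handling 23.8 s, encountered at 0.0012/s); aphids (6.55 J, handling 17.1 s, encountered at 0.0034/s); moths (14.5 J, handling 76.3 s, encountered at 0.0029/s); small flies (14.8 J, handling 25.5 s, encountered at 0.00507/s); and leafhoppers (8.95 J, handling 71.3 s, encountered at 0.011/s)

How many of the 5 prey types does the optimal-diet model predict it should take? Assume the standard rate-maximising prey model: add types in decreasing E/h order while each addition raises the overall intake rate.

Rank by E/h (J/s): small flies 0.58, large flies 0.445, aphids 0.383, moths 0.19, leafhoppers 0.126. Include each in turn until the next type's E/h falls below the running intake rate.
Rate on top 1: 0.06645. large flies: 0.445 > 0.06645 → include.
Rate on top 2: 0.07579. aphids: 0.383 > 0.07579 → include.
Rate on top 3: 0.09048. moths: 0.19 > 0.09048 → include.
Rate on top 4: 0.1058. leafhoppers: 0.126 > 0.1058 → include.
Optimal diet: small flies, large flies, aphids, moths, leafhoppers — 5 of 5 types.

5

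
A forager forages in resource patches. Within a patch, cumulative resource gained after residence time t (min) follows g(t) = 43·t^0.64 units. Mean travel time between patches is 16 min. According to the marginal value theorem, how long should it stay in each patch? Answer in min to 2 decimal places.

Optimal t* satisfies g'(t*) = g(t*)/(T + t*).
g'(t) = 0.64·43·t^-0.36. Setting 0.64·43·t^-0.36 = 43·t^0.64/(16+t) gives 0.64(16+t) = t, so 0.36·t = 0.64×16.
t* = 0.64×16/0.36 = 28.44 min.

28.44 min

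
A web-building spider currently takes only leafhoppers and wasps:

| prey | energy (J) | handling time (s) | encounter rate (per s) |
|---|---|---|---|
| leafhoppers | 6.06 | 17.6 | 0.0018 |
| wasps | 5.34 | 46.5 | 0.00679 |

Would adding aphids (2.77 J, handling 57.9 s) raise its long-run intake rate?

Yes

Intake rate on the current diet: R = (0.0018×6.06 + 0.00679×5.34) / (1 + 0.0018×17.6 + 0.00679×46.5) = 0.04717/1.347 = 0.03501 J/s.
Profitability of aphids: 2.77/57.9 = 0.04784 J/s.
0.04784 > 0.03501, so adding aphids raises the average — include it.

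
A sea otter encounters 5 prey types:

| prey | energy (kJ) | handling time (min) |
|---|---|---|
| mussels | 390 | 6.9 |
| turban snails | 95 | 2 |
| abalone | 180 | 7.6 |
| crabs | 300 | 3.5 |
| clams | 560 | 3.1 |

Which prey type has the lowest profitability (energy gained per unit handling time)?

Profitability E/h (kJ/min): mussels = 390/6.9 = 56.5, turban snails = 95/2 = 47.5, abalone = 180/7.6 = 23.7, crabs = 300/3.5 = 85.7, clams = 560/3.1 = 181.
Ranked: clams > crabs > mussels > turban snails > abalone.

abalone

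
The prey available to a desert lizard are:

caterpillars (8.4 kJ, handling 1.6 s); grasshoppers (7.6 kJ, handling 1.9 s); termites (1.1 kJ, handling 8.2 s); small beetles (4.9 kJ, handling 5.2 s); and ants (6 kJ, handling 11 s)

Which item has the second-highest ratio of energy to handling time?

In descending order of E/h:
caterpillars: 8.4/1.6 = 5.25 kJ/s
grasshoppers: 7.6/1.9 = 4 kJ/s
small beetles: 4.9/5.2 = 0.942 kJ/s
ants: 6/11 = 0.545 kJ/s
termites: 1.1/8.2 = 0.134 kJ/s

grasshoppers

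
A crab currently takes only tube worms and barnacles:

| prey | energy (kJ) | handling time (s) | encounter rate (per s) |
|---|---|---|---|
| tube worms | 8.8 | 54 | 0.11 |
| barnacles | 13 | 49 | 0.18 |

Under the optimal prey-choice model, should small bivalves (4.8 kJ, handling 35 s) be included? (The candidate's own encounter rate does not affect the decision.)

Intake rate on the current diet: R = (0.11×8.8 + 0.18×13) / (1 + 0.11×54 + 0.18×49) = 3.308/15.76 = 0.2099 kJ/s.
Profitability of small bivalves: 4.8/35 = 0.1371 kJ/s.
0.1371 < 0.2099, so adding small bivalves would lower the average — exclude it.

No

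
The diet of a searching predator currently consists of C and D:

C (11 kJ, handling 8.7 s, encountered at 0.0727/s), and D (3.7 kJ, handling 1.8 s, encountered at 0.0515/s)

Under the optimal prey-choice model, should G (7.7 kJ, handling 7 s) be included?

Intake rate on the current diet: R = (0.0727×11 + 0.0515×3.7) / (1 + 0.0727×8.7 + 0.0515×1.8) = 0.9902/1.725 = 0.574 kJ/s.
G: E/h = 7.7/7 = 1.1 kJ/s.
Since 1.1 > R, including G increases the long-run rate.

Yes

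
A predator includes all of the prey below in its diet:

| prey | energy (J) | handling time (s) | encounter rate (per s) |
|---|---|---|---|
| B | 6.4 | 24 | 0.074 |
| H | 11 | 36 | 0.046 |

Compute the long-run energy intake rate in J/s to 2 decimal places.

R = (0.074×6.4 + 0.046×11) / (1 + 0.074×24 + 0.046×36) = 0.9796/4.432 = 0.221 J/s.

0.22 J/s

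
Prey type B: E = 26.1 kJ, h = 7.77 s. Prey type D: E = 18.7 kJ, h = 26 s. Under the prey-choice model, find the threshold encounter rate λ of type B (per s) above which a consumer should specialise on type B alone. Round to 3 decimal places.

Drop type D once their profitability E₂/h₂ falls below the rate achievable on type B alone: E₂/h₂ = λE₁/(1 + λh₁).
Solve for λ: λE₁h₂ = E₂(1 + λh₁) → λ(E₁h₂ − E₂h₁) = E₂ → λ = E₂/(E₁h₂ − E₂h₁).
λ = 18.7/(26.1×26 − 18.7×7.77) = 18.7/533.3 = 0.03506 per s.

0.035 per s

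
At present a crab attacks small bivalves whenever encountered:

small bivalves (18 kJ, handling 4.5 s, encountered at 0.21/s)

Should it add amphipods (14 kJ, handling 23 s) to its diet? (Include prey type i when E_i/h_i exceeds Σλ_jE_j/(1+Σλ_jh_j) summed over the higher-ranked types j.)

No

Current rate: (0.21×18)/(1 + 0.21×4.5) = 1.943 kJ/s.
amphipods: E/h = 14/23 = 0.6087 kJ/s.
Since 0.6087 < R, time spent handling amphipods is better spent searching.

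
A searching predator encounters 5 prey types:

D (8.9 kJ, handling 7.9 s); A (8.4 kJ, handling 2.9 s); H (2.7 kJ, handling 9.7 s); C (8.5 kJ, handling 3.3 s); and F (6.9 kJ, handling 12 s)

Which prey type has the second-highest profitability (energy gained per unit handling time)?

C

In descending order of E/h:
A: 8.4/2.9 = 2.9 kJ/s
C: 8.5/3.3 = 2.58 kJ/s
D: 8.9/7.9 = 1.13 kJ/s
F: 6.9/12 = 0.575 kJ/s
H: 2.7/9.7 = 0.278 kJ/s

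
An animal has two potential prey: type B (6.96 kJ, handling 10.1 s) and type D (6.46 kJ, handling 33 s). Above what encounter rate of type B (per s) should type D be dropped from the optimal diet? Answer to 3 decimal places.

0.039 per s

At the threshold, the rate on type B alone equals the profitability of type D: λ·6.96/(1 + λ·10.1) = 6.46/33 = 0.1958.
Rearranging, λ(6.96 − 0.1958×10.1) = 0.1958, so λ = 0.1958/4.983 = 0.03929 per s.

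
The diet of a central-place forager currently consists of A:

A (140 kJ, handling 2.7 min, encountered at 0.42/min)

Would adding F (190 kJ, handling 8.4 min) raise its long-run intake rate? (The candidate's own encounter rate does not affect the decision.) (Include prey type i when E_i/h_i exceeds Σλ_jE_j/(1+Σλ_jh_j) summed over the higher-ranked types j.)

On A alone, R = ΣλE/(1+Σλh) = 58.8/2.134 = 27.55 kJ/min.
F: E/h = 190/8.4 = 22.62 kJ/min.
Since 22.62 < R, time spent handling F is better spent searching.

No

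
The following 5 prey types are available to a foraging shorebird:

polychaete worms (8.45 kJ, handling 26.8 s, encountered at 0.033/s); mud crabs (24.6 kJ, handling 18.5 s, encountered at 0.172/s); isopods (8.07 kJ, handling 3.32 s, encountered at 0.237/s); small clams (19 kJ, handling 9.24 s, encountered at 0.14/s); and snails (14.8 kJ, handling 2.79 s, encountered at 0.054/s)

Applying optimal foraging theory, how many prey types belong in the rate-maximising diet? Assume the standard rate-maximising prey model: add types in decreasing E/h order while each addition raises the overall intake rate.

E/h in descending order: snails 5.3, isopods 2.43, small clams 2.06, mud crabs 1.33, polychaete worms 0.315 kJ/s. The optimal diet is the largest prefix of this list for which every included type satisfies E_i/h_i > R on the types above it.
Rate on top 1: 0.6946. isopods: 2.43 > 0.6946 → include.
Rate on top 2: 1.4. small clams: 2.06 > 1.4 → include.
Rate on top 3: 1.663. mud crabs: 1.33 < 1.663 → exclude; stop.
Optimal diet: snails, isopods, small clams — 3 of 5 types.

3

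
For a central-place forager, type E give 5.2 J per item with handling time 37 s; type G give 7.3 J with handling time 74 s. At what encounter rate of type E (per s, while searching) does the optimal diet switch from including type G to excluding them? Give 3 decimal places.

At the threshold, the rate on type E alone equals the profitability of type G: λ·5.2/(1 + λ·37) = 7.3/74 = 0.09865.
Rearranging, λ(5.2 − 0.09865×37) = 0.09865, so λ = 0.09865/1.55 = 0.06364 per s.

0.064 per s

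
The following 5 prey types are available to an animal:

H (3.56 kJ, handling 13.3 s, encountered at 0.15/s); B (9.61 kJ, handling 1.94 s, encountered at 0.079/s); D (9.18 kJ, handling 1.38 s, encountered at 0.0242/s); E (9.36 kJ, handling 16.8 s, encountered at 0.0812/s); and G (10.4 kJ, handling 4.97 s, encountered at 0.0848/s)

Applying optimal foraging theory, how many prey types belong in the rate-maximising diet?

3

Profitabilities (E/h, kJ/s): D 6.65, B 4.95, G 2.09, E 0.557, H 0.268. Add prey in this order while the next type's profitability exceeds the intake rate on those already taken.
Rate on top 1: 0.215. B: 4.95 > 0.215 → include.
Rate on top 2: 0.827. G: 2.09 > 0.827 → include.
Rate on top 3: 1.159. E: 0.557 < 1.159 → exclude; stop.
Optimal diet: D, B, G — 3 of 5 types.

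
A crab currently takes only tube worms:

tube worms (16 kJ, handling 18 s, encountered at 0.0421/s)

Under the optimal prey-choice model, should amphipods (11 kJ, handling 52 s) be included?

Intake rate on the current diet: R = (0.0421×16) / (1 + 0.0421×18) = 0.6736/1.758 = 0.3832 kJ/s.
amphipods: E/h = 11/52 = 0.2115 kJ/s.
Since 0.2115 < R, time spent handling amphipods is better spent searching.

No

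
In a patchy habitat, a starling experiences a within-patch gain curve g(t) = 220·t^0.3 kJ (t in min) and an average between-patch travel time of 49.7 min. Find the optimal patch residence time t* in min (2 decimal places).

21.30 min

By the marginal value theorem, leave when the instantaneous gain rate g'(t) equals the habitat-wide average g(t)/(T + t).
g'(t) = 0.3·220·t^-0.7. Setting 0.3·220·t^-0.7 = 220·t^0.3/(49.7+t) gives 0.3(49.7+t) = t, so 0.70·t = 0.3×49.7.
t* = 0.3×49.7/0.70 = 21.3 min.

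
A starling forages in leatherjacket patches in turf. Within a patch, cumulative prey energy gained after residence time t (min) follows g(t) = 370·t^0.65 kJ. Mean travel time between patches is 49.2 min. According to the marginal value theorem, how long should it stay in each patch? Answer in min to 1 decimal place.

By the marginal value theorem, leave when the instantaneous gain rate g'(t) equals the habitat-wide average g(t)/(T + t).
g'(t) = 0.65·370·t^-0.35. Setting 0.65·370·t^-0.35 = 370·t^0.65/(49.2+t) gives 0.65(49.2+t) = t, so 0.35·t = 0.65×49.2.
t* = 0.65×49.2/0.35 = 91.37 min.

91.4 min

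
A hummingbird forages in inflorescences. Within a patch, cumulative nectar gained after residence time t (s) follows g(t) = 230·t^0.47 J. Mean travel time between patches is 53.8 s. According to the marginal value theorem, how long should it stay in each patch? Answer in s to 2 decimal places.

47.71 s

Maximise g(t)/(T+t): set derivative to zero → g'(t)(T+t) = g(t).
g'(t) = 0.47·230·t^-0.53. Setting 0.47·230·t^-0.53 = 230·t^0.47/(53.8+t) gives 0.47(53.8+t) = t, so 0.53·t = 0.47×53.8.
t* = 0.47×53.8/0.53 = 47.71 s.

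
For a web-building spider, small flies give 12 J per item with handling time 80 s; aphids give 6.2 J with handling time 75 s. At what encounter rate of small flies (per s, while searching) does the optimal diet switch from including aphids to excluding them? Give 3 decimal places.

Drop aphids once their profitability E₂/h₂ falls below the rate achievable on small flies alone: E₂/h₂ = λE₁/(1 + λh₁).
Solve for λ: λE₁h₂ = E₂(1 + λh₁) → λ(E₁h₂ − E₂h₁) = E₂ → λ = E₂/(E₁h₂ − E₂h₁).
λ = 6.2/(12×75 − 6.2×80) = 6.2/404 = 0.01535 per s.

0.015 per s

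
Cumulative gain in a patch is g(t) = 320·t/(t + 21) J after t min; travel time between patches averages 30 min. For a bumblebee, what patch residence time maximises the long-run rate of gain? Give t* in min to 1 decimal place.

Maximise g(t)/(T+t): set derivative to zero → g'(t)(T+t) = g(t).
g'(t) = 320·21/(t + 21)². Setting 320·21/(t+21)² = 320t/[(t+21)(30+t)] gives 21(30+t) = t(t+21), so t² = 21×30 = 630.
t* = √630 = 25.1 min.

25.1 min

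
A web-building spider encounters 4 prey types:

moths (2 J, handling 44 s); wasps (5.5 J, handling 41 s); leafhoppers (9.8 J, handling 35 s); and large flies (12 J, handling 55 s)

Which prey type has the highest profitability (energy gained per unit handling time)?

leafhoppers

Profitability E/h (J/s): moths = 2/44 = 0.0455, wasps = 5.5/41 = 0.134, leafhoppers = 9.8/35 = 0.28, large flies = 12/55 = 0.218.
Ranked: leafhoppers > large flies > wasps > moths.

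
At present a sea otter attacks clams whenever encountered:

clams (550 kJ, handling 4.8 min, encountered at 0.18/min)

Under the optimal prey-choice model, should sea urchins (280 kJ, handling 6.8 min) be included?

On clams alone, R = ΣλE/(1+Σλh) = 99/1.864 = 53.11 kJ/min.
sea urchins: E/h = 280/6.8 = 41.18 kJ/min.
41.18 < 53.11, so adding sea urchins would lower the average — exclude it.

No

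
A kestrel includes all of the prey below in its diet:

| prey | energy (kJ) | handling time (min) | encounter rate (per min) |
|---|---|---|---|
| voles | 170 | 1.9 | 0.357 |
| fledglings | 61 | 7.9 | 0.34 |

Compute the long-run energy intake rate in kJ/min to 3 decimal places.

R = Σλ_iE_i / (1 + Σλ_ih_i)
Numerator: 0.357×170 + 0.34×61 = 81.43
Denominator: 1 + 0.357×1.9 + 0.34×7.9 = 4.364
R = 81.43/4.364 = 18.66 kJ/min

18.658 kJ/min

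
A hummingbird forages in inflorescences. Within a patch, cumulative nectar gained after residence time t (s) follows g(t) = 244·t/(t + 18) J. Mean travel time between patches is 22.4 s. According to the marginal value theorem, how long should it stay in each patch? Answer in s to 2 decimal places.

20.08 s

Optimal t* satisfies g'(t*) = g(t*)/(T + t*).
g'(t) = 244·18/(t + 18)². Setting 244·18/(t+18)² = 244t/[(t+18)(22.4+t)] gives 18(22.4+t) = t(t+18), so t² = 18×22.4 = 403.2.
t* = √403.2 = 20.08 s.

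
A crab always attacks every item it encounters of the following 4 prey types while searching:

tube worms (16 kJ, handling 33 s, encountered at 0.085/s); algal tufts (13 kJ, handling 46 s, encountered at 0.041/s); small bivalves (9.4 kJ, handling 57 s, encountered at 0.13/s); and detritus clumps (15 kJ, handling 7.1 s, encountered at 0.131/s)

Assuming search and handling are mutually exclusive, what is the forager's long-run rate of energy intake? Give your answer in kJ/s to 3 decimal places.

R = Σλ_iE_i / (1 + Σλ_ih_i)
Numerator: 0.085×16 + 0.041×13 + 0.13×9.4 + 0.131×15 = 5.08
Denominator: 1 + 0.085×33 + 0.041×46 + 0.13×57 + 0.131×7.1 = 14.03
R = 5.08/14.03 = 0.3621 kJ/s

0.362 kJ/s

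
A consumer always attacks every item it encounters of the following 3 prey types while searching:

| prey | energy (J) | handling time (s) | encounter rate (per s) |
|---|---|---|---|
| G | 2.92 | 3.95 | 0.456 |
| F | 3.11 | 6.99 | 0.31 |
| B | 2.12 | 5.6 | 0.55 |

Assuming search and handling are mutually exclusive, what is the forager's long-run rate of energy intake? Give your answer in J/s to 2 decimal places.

0.43 J/s

Energy encountered per unit search time: 0.456×2.92 + 0.31×3.11 + 0.55×2.12 = 3.462 J/s.
Handling time per unit search time: 0.456×3.95 + 0.31×6.99 + 0.55×5.6 = 7.048.
Rate = 3.462/(1 + 7.048) = 0.4301 J/s.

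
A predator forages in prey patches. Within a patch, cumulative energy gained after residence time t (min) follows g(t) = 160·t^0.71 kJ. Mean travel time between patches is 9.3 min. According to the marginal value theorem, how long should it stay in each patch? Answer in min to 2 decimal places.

22.77 min

By the marginal value theorem, leave when the instantaneous gain rate g'(t) equals the habitat-wide average g(t)/(T + t).
g'(t) = 0.71·160·t^-0.29. Setting 0.71·160·t^-0.29 = 160·t^0.71/(9.3+t) gives 0.71(9.3+t) = t, so 0.29·t = 0.71×9.3.
t* = 0.71×9.3/0.29 = 22.77 min.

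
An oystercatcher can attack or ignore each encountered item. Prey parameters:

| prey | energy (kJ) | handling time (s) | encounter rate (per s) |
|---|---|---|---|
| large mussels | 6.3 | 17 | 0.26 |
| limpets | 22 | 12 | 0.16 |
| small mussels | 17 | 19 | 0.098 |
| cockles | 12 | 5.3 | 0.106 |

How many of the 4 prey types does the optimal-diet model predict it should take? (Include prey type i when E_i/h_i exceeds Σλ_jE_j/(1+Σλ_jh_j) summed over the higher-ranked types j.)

2

Profitabilities (E/h, kJ/s): cockles 2.26, limpets 1.83, small mussels 0.895, large mussels 0.371. Add prey in this order while the next type's profitability exceeds the intake rate on those already taken.
Rate on top 1: 0.8144. limpets: 1.83 > 0.8144 → include.
Rate on top 2: 1.376. small mussels: 0.895 < 1.376 → exclude; stop.
Optimal diet: cockles, limpets — 2 of 4 types.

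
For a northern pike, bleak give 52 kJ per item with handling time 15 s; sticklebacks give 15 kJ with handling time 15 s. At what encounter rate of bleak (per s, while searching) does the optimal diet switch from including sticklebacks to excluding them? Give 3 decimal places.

Drop sticklebacks once their profitability E₂/h₂ falls below the rate achievable on bleak alone: E₂/h₂ = λE₁/(1 + λh₁).
Solve for λ: λE₁h₂ = E₂(1 + λh₁) → λ(E₁h₂ − E₂h₁) = E₂ → λ = E₂/(E₁h₂ − E₂h₁).
λ = 15/(52×15 − 15×15) = 15/555 = 0.02703 per s.

0.027 per s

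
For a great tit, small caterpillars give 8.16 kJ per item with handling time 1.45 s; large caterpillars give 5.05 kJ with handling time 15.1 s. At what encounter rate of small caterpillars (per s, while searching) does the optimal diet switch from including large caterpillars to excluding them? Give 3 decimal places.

Drop large caterpillars once their profitability E₂/h₂ falls below the rate achievable on small caterpillars alone: E₂/h₂ = λE₁/(1 + λh₁).
Solve for λ: λE₁h₂ = E₂(1 + λh₁) → λ(E₁h₂ − E₂h₁) = E₂ → λ = E₂/(E₁h₂ − E₂h₁).
λ = 5.05/(8.16×15.1 − 5.05×1.45) = 5.05/115.9 = 0.04357 per s.

0.044 per s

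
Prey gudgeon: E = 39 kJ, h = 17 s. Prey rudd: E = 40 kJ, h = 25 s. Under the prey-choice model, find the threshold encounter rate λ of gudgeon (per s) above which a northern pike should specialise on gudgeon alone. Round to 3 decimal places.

0.136 per s

Drop rudd once their profitability E₂/h₂ falls below the rate achievable on gudgeon alone: E₂/h₂ = λE₁/(1 + λh₁).
Solve for λ: λE₁h₂ = E₂(1 + λh₁) → λ(E₁h₂ − E₂h₁) = E₂ → λ = E₂/(E₁h₂ − E₂h₁).
λ = 40/(39×25 − 40×17) = 40/295 = 0.1356 per s.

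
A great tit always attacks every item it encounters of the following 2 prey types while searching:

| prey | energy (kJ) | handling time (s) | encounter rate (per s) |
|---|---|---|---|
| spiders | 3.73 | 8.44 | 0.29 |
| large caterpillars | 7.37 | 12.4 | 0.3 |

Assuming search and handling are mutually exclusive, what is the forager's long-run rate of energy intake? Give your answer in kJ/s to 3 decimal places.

0.459 kJ/s

Energy encountered per unit search time: 0.29×3.73 + 0.3×7.37 = 3.293 kJ/s.
Handling time per unit search time: 0.29×8.44 + 0.3×12.4 = 6.168.
Rate = 3.293/(1 + 6.168) = 0.4594 kJ/s.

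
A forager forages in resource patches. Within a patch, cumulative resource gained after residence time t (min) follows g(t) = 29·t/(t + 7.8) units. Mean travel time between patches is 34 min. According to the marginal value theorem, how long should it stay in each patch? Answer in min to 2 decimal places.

Maximise g(t)/(T+t): set derivative to zero → g'(t)(T+t) = g(t).
g'(t) = 29·7.8/(t + 7.8)². Setting 29·7.8/(t+7.8)² = 29t/[(t+7.8)(34+t)] gives 7.8(34+t) = t(t+7.8), so t² = 7.8×34 = 265.2.
t* = √265.2 = 16.28 min.

16.28 min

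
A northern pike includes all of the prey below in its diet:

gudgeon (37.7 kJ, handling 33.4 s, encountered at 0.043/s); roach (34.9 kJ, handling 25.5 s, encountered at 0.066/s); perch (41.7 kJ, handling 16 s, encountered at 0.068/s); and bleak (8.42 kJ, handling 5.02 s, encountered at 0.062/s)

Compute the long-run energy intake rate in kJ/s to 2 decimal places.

1.32 kJ/s

R = (0.043×37.7 + 0.066×34.9 + 0.068×41.7 + 0.062×8.42) / (1 + 0.043×33.4 + 0.066×25.5 + 0.068×16 + 0.062×5.02) = 7.282/5.518 = 1.32 kJ/s.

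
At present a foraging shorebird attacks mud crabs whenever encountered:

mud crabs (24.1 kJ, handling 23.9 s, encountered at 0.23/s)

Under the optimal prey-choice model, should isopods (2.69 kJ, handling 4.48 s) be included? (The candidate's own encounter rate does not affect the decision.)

Current rate: (0.23×24.1)/(1 + 0.23×23.9) = 0.8532 kJ/s.
Profitability of isopods: 2.69/4.48 = 0.6004 kJ/s.
0.6004 < 0.8532, so adding isopods would lower the average — exclude it.

No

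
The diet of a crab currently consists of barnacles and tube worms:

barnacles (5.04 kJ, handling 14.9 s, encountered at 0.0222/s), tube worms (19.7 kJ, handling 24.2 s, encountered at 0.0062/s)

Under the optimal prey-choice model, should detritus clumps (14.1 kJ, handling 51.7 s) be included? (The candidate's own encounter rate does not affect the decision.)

On barnacles and tube worms alone, R = ΣλE/(1+Σλh) = 0.234/1.481 = 0.158 kJ/s.
detritus clumps: E/h = 14.1/51.7 = 0.2727 kJ/s.
0.2727 > 0.158, so adding detritus clumps raises the average — include it.

Yes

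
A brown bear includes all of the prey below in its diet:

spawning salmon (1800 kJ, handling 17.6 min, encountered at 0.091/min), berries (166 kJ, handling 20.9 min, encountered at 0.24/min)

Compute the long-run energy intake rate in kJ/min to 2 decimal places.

26.73 kJ/min

Energy encountered per unit search time: 0.091×1800 + 0.24×166 = 203.6 kJ/min.
Handling time per unit search time: 0.091×17.6 + 0.24×20.9 = 6.618.
Rate = 203.6/(1 + 6.618) = 26.73 kJ/min.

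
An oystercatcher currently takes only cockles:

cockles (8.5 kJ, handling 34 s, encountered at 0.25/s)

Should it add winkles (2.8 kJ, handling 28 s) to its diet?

On cockles alone, R = ΣλE/(1+Σλh) = 2.125/9.5 = 0.2237 kJ/s.
winkles: E/h = 2.8/28 = 0.1 kJ/s.
0.1 < 0.2237, so adding winkles would lower the average — exclude it.

No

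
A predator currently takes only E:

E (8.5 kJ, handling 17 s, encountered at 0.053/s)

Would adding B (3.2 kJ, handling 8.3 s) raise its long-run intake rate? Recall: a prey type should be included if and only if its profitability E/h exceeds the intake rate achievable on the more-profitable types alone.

Yes

On E alone, R = ΣλE/(1+Σλh) = 0.4505/1.901 = 0.237 kJ/s.
Profitability of B: 3.2/8.3 = 0.3855 kJ/s.
Since 0.3855 > R, including B increases the long-run rate.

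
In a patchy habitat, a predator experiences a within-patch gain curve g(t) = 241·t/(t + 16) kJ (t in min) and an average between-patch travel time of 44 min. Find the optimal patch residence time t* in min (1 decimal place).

Maximise g(t)/(T+t): set derivative to zero → g'(t)(T+t) = g(t).
g'(t) = 241·16/(t + 16)². Setting 241·16/(t+16)² = 241t/[(t+16)(44+t)] gives 16(44+t) = t(t+16), so t² = 16×44 = 704.
t* = √704 = 26.53 min.

26.5 min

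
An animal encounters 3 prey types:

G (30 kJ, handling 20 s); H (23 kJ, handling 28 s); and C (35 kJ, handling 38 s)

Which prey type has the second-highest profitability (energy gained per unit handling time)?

Profitability E/h (kJ/s): G = 30/20 = 1.5, H = 23/28 = 0.821, C = 35/38 = 0.921.
Ranked: G > C > H.

C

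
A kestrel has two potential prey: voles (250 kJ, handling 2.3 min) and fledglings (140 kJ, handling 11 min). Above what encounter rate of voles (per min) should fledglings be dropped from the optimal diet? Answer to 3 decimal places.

0.058 per min

The zero-one rule: include fledglings iff E₂/h₂ > λE₁/(1+λh₁). Equality gives the switch point.
λE₁h₂ = E₂ + λE₂h₁ ⇒ λ = E₂/(E₁h₂ − E₂h₁) = 140/(2750 − 322) = 0.05766 per min.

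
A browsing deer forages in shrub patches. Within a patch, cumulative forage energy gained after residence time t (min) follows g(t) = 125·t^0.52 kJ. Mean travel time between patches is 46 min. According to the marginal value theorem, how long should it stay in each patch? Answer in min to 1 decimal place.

49.8 min

Maximise g(t)/(T+t): set derivative to zero → g'(t)(T+t) = g(t).
g'(t) = 0.52·125·t^-0.48. Setting 0.52·125·t^-0.48 = 125·t^0.52/(46+t) gives 0.52(46+t) = t, so 0.48·t = 0.52×46.
t* = 0.52×46/0.48 = 49.83 min.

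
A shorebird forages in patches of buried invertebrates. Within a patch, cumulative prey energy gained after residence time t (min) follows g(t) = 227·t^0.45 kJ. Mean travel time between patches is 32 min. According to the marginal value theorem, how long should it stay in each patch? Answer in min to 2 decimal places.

Optimal t* satisfies g'(t*) = g(t*)/(T + t*).
g'(t) = 0.45·227·t^-0.55. Setting 0.45·227·t^-0.55 = 227·t^0.45/(32+t) gives 0.45(32+t) = t, so 0.55·t = 0.45×32.
t* = 0.45×32/0.55 = 26.18 min.

26.18 min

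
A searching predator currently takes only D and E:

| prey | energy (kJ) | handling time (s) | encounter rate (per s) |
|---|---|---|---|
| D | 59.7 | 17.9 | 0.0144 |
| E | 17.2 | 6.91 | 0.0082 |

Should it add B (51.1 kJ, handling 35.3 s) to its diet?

On D and E alone, R = ΣλE/(1+Σλh) = 1.001/1.314 = 0.7613 kJ/s.
B: E/h = 51.1/35.3 = 1.448 kJ/s.
Since 1.448 > R, including B increases the long-run rate.

Yes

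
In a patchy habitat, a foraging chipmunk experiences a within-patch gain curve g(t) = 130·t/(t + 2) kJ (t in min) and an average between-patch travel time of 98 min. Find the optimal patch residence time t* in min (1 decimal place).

Maximise g(t)/(T+t): set derivative to zero → g'(t)(T+t) = g(t).
g'(t) = 130·2/(t + 2)². Setting 130·2/(t+2)² = 130t/[(t+2)(98+t)] gives 2(98+t) = t(t+2), so t² = 2×98 = 196.
t* = √196 = 14 min.

14.0 min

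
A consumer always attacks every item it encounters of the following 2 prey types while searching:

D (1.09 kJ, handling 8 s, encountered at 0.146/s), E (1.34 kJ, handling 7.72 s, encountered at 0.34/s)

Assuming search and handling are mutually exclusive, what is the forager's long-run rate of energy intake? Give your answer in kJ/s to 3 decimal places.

0.128 kJ/s

R = Σλ_iE_i / (1 + Σλ_ih_i)
Numerator: 0.146×1.09 + 0.34×1.34 = 0.6147
Denominator: 1 + 0.146×8 + 0.34×7.72 = 4.793
R = 0.6147/4.793 = 0.1283 kJ/s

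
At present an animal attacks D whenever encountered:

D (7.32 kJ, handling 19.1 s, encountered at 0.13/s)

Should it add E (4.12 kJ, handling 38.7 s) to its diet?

On D alone, R = ΣλE/(1+Σλh) = 0.9516/3.483 = 0.2732 kJ/s.
E: E/h = 4.12/38.7 = 0.1065 kJ/s.
0.1065 < 0.2732, so adding E would lower the average — exclude it.

No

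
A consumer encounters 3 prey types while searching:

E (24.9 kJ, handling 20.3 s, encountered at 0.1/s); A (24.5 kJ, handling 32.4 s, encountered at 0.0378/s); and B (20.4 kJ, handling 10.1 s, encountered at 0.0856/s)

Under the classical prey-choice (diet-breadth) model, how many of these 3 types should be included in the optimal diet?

2

Rank by E/h (kJ/s): B 2.02, E 1.23, A 0.756. Include each in turn until the next type's E/h falls below the running intake rate.
Rate on top 1: 0.9365. E: 1.23 > 0.9365 → include.
Rate on top 2: 1.088. A: 0.756 < 1.088 → exclude; stop.
Optimal diet: B, E — 2 of 3 types.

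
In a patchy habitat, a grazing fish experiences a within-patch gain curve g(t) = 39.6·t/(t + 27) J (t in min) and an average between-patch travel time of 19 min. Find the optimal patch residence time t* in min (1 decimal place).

Optimal t* satisfies g'(t*) = g(t*)/(T + t*).
g'(t) = 39.6·27/(t + 27)². Setting 39.6·27/(t+27)² = 39.6t/[(t+27)(19+t)] gives 27(19+t) = t(t+27), so t² = 27×19 = 513.
t* = √513 = 22.65 min.

22.6 min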